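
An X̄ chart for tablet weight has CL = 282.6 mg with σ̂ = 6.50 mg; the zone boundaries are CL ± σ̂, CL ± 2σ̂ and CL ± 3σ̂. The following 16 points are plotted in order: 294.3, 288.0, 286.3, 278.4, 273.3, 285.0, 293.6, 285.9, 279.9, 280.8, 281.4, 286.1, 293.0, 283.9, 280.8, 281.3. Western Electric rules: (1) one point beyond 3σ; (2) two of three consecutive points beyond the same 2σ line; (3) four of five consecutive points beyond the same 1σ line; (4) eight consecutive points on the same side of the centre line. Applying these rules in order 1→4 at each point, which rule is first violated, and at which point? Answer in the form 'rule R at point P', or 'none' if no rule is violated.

none

Zone of each point (C = within 1σ̂, B = 1σ̂–2σ̂, A = 2σ̂–3σ̂, * = beyond 3σ̂; sign = side of CL): 1:+B, 2:+C, 3:+C, 4:-C, 5:-B, 6:+C, 7:+B, 8:+C, 9:-C, 10:-C, 11:-C, 12:+C, 13:+B, 14:+C, 15:-C, 16:-C
No rule fires across all 16 points.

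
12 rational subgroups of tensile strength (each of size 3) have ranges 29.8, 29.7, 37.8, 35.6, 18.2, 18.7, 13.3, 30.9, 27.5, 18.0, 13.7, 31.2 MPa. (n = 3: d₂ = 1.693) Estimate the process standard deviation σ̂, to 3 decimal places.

14.983

R̄ = (29.8 + 29.7 + 37.8 + 35.6 + 18.2 + 18.7 + 13.3 + 30.9 + 27.5 + 18.0 + 13.7 + 31.2) / 12 = 25.3667
σ̂ = R̄ / d₂ = 25.3667 / 1.693 = 14.9833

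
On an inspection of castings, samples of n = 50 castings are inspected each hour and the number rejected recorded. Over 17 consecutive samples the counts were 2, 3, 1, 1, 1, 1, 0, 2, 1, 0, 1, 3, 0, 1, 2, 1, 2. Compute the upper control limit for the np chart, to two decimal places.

p̄ = Σdᵢ / (k·n) = 22 / (17 × 50) = 0.02588
UCL = np̄ + 3·√(np̄(1−p̄)) = 1.2941 + 3 × √(1.2941×0.97412) = 1.2941 + 3 × 1.1228 = 4.6624

4.66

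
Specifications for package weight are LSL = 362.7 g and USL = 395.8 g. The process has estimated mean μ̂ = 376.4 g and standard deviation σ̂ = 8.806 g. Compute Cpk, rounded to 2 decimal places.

Cpu = (USL − μ̂) / (3σ̂) = (395.8 − 376.4) / (3 × 8.806) = 0.7343; Cpl = (μ̂ − LSL) / (3σ̂) = (376.4 − 362.7) / (3 × 8.806) = 0.5186; Cpk = min(Cpu, Cpl) = 0.5186

0.52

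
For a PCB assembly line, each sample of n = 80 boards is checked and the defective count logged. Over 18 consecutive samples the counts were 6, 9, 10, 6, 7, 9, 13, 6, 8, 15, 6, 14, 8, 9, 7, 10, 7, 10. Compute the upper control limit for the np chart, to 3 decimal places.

p̄ = Σdᵢ / (k·n) = 160 / (18 × 80) = 0.11111
UCL = np̄ + 3·√(np̄(1−p̄)) = 8.8889 + 3 × √(8.8889×0.88889) = 8.8889 + 3 × 2.8109 = 17.3216

17.322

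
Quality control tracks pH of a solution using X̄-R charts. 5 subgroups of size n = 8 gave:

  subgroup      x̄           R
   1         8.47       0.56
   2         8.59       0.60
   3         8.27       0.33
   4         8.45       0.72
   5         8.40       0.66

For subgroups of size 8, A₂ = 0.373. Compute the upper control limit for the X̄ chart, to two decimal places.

X̄̄ = (8.47 + 8.59 + 8.27 + 8.45 + 8.40) / 5 = 42.1800 / 5 = 8.4360
R̄ = (0.56 + 0.60 + 0.33 + 0.72 + 0.66) / 5 = 2.8700 / 5 = 0.5740
UCL = X̄̄ + A₂·R̄ = 8.4360 + 0.373 × 0.5740 = 8.6501

8.65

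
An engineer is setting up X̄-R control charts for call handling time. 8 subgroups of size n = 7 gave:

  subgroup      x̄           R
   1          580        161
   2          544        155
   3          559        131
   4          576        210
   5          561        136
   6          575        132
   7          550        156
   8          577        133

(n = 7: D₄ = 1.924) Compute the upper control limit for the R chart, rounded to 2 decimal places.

R̄ = (161 + 155 + 131 + 210 + 136 + 132 + 156 + 133) / 8 = 1214.0000 / 8 = 151.7500
UCL_R = D₄·R̄ = 1.924 × 151.7500 = 291.9670

291.97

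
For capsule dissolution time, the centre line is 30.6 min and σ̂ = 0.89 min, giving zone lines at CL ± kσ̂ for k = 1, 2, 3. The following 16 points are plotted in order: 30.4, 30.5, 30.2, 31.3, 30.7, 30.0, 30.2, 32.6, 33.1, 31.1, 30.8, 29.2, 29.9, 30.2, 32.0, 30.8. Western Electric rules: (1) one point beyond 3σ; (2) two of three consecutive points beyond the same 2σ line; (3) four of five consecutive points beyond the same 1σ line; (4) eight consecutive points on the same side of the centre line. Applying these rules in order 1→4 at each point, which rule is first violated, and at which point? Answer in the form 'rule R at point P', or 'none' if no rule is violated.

rule 2 at point 9

Zone of each point (C = within 1σ̂, B = 1σ̂–2σ̂, A = 2σ̂–3σ̂, * = beyond 3σ̂; sign = side of CL): 1:-C, 2:-C, 3:-C, 4:+C, 5:+C, 6:-C, 7:-C, 8:+A, 9:+A, 10:+C, 11:+C, 12:-B, 13:-C, 14:-C, 15:+B, 16:+C
Rule 2 (two of three consecutive points beyond the same 2σ limit) is satisfied at point 9.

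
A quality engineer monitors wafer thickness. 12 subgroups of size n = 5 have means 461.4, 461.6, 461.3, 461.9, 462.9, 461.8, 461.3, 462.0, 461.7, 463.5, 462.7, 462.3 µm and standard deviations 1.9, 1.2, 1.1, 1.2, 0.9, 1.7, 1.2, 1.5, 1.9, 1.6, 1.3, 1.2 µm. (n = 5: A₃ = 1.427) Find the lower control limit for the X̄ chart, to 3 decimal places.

X̄̄ = (461.4 + 461.6 + 461.3 + 461.9 + 462.9 + 461.8 + 461.3 + 462.0 + 461.7 + 463.5 + 462.7 + 462.3) / 12 = 462.0333
s̄ = (1.9 + 1.2 + 1.1 + 1.2 + 0.9 + 1.7 + 1.2 + 1.5 + 1.9 + 1.6 + 1.3 + 1.2) / 12 = 1.3917
LCL = X̄̄ − A₃·s̄ = 462.0333 − 1.427 × 1.3917 = 460.0474

460.047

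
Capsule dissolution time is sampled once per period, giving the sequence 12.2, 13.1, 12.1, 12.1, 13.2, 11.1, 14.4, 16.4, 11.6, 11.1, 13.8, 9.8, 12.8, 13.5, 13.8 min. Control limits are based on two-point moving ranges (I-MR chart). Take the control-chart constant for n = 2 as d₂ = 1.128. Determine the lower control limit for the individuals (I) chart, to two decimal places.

7.72

X̄ = (12.2 + 13.1 + 12.1 + 12.1 + 13.2 + 11.1 + 14.4 + 16.4 + 11.6 + 11.1 + 13.8 + 9.8 + 12.8 + 13.5 + 13.8) / 15 = 12.7333
Moving ranges: 0.9, 1.0, 0.0, 1.1, 2.1, 3.3, 2.0, 4.8, 0.5, 2.7, 4.0, 3.0, 0.7, 0.3; M̄R̄ = 26.4000 / 14 = 1.8857
LCL = X̄ − 3·M̄R̄/d₂ = 12.7333 − 3 × 1.8857 / 1.128 = 7.7181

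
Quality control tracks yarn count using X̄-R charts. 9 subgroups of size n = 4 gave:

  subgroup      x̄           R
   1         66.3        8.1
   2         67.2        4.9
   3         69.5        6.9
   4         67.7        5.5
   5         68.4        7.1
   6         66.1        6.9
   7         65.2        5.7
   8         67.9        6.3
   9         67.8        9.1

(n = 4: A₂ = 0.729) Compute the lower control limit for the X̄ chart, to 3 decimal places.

62.444

X̄̄ = (66.3 + 67.2 + 69.5 + 67.7 + 68.4 + 66.1 + 65.2 + 67.9 + 67.8) / 9 = 606.1000 / 9 = 67.3444
R̄ = (8.1 + 4.9 + 6.9 + 5.5 + 7.1 + 6.9 + 5.7 + 6.3 + 9.1) / 9 = 60.5000 / 9 = 6.7222
LCL = X̄̄ − A₂·R̄ = 67.3444 − 0.729 × 6.7222 = 62.4439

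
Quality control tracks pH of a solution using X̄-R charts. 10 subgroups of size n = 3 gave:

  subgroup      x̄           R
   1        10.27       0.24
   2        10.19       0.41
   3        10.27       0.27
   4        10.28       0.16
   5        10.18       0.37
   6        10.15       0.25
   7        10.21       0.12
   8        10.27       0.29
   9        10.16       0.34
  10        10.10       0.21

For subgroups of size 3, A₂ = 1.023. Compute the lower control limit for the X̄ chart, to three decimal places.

X̄̄ = (10.27 + 10.19 + 10.27 + 10.28 + 10.18 + 10.15 + 10.21 + 10.27 + 10.16 + 10.10) / 10 = 102.0800 / 10 = 10.2080
R̄ = (0.24 + 0.41 + 0.27 + 0.16 + 0.37 + 0.25 + 0.12 + 0.29 + 0.34 + 0.21) / 10 = 2.6600 / 10 = 0.2660
LCL = X̄̄ − A₂·R̄ = 10.2080 − 1.023 × 0.2660 = 9.9359

9.936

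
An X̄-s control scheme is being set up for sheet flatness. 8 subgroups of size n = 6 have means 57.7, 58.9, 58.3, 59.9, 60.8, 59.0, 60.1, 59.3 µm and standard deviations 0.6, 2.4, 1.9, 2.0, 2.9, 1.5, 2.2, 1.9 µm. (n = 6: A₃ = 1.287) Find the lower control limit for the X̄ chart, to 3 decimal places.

56.773

X̄̄ = (57.7 + 58.9 + 58.3 + 59.9 + 60.8 + 59.0 + 60.1 + 59.3) / 8 = 59.2500
s̄ = (0.6 + 2.4 + 1.9 + 2.0 + 2.9 + 1.5 + 2.2 + 1.9) / 8 = 1.9250
LCL = X̄̄ − A₃·s̄ = 59.2500 − 1.287 × 1.9250 = 56.7725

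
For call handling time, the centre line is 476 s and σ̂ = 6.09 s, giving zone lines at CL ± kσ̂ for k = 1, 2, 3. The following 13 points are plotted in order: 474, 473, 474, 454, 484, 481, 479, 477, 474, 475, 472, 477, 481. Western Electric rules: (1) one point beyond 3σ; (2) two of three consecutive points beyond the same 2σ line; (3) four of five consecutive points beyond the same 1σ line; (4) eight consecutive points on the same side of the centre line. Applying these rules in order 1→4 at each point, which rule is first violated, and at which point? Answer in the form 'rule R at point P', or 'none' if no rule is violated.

Zone of each point (C = within 1σ̂, B = 1σ̂–2σ̂, A = 2σ̂–3σ̂, * = beyond 3σ̂; sign = side of CL): 1:-C, 2:-C, 3:-C, 4:-*, 5:+B, 6:+C, 7:+C, 8:+C, 9:-C, 10:-C, 11:-C, 12:+C, 13:+C
Rule 1 (one point beyond the 3σ limits) is satisfied at point 4.

rule 1 at point 4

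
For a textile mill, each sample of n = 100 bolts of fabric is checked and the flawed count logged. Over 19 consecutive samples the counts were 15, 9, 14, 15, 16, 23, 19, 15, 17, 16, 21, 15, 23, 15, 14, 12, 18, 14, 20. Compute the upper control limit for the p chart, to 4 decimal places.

p̄ = Σdᵢ / (k·n) = 311 / (19 × 100) = 0.16368
UCL = p̄ + 3·√(p̄(1−p̄)/n) = 0.16368 + 3 × √(0.16368×0.83632/100) = 0.16368 + 3 × 0.03700 = 0.27468

0.2747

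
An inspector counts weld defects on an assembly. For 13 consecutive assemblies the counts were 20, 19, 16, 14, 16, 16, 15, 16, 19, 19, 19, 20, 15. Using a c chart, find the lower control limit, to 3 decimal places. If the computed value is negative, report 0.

4.778

c̄ = (20 + 19 + 16 + 14 + 16 + 16 + 15 + 16 + 19 + 19 + 19 + 20 + 15) / 13 = 224 / 13 = 17.2308
LCL = c̄ − 3√c̄ = 17.2308 − 3 × 4.1510 = 4.7778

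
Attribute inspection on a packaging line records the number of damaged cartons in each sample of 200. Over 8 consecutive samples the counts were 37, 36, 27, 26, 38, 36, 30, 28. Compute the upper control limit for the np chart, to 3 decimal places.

p̄ = Σdᵢ / (k·n) = 258 / (8 × 200) = 0.16125
UCL = np̄ + 3·√(np̄(1−p̄)) = 32.2500 + 3 × √(32.2500×0.83875) = 32.2500 + 3 × 5.2009 = 47.8528

47.853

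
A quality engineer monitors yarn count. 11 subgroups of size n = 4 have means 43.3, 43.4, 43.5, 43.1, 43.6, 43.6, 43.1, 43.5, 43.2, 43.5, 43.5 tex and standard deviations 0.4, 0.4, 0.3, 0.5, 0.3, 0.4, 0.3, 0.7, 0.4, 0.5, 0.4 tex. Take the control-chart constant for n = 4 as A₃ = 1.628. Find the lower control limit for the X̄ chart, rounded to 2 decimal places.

X̄̄ = (43.3 + 43.4 + 43.5 + 43.1 + 43.6 + 43.6 + 43.1 + 43.5 + 43.2 + 43.5 + 43.5) / 11 = 43.3909
s̄ = (0.4 + 0.4 + 0.3 + 0.5 + 0.3 + 0.4 + 0.3 + 0.7 + 0.4 + 0.5 + 0.4) / 11 = 0.4182
LCL = X̄̄ − A₃·s̄ = 43.3909 − 1.628 × 0.4182 = 42.7101

42.71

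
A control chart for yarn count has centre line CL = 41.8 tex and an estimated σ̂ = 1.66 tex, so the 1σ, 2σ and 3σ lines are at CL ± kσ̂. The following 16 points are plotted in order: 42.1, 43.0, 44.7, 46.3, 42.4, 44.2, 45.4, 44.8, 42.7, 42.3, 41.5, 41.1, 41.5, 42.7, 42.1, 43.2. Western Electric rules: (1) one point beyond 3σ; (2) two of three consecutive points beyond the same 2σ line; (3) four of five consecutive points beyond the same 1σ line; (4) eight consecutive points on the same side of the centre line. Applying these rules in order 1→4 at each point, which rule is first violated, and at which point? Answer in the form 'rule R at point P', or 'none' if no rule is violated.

Zone of each point (C = within 1σ̂, B = 1σ̂–2σ̂, A = 2σ̂–3σ̂, * = beyond 3σ̂; sign = side of CL): 1:+C, 2:+C, 3:+B, 4:+A, 5:+C, 6:+B, 7:+A, 8:+B, 9:+C, 10:+C, 11:-C, 12:-C, 13:-C, 14:+C, 15:+C, 16:+C
Rule 3 (four of five consecutive points beyond the same 1σ limit) is satisfied at point 7.

rule 3 at point 7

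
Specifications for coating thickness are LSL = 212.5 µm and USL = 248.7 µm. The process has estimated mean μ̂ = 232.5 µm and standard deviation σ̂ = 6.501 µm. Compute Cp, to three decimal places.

0.928

Cp = (USL − LSL) / (6σ̂) = (248.7 − 212.5) / (6 × 6.501) = 36.2000 / 39.0060 = 0.9281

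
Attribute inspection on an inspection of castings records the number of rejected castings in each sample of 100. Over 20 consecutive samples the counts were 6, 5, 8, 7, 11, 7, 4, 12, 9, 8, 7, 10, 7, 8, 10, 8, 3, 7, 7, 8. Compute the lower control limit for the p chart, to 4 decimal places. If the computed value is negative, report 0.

p̄ = Σdᵢ / (k·n) = 152 / (20 × 100) = 0.07600
LCL = p̄ − 3·√(p̄(1−p̄)/n) = 0.07600 − 3 × 0.02650 = -0.00350 → 0 (negative, so LCL = 0)

0.0000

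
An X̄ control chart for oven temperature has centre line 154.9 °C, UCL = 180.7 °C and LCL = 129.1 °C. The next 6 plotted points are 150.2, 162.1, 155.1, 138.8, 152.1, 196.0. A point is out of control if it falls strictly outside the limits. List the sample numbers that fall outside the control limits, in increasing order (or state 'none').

6

Compare each point to [129.1, 180.7]: sample 6 = 196.0 > UCL.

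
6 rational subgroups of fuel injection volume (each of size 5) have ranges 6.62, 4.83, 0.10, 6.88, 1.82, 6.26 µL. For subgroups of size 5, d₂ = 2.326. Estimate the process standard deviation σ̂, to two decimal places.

1.90

R̄ = (6.62 + 4.83 + 0.10 + 6.88 + 1.82 + 6.26) / 6 = 4.4183
σ̂ = R̄ / d₂ = 4.4183 / 2.326 = 1.8995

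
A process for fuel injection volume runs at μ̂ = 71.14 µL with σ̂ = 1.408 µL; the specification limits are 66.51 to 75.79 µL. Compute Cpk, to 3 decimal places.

1.096

Cpu = (USL − μ̂) / (3σ̂) = (75.79 − 71.14) / (3 × 1.408) = 1.1009; Cpl = (μ̂ − LSL) / (3σ̂) = (71.14 − 66.51) / (3 × 1.408) = 1.0961; Cpk = min(Cpu, Cpl) = 1.0961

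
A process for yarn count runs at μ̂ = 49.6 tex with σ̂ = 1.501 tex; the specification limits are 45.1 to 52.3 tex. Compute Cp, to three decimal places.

0.799

Cp = (USL − LSL) / (6σ̂) = (52.3 − 45.1) / (6 × 1.501) = 7.2000 / 9.0060 = 0.7995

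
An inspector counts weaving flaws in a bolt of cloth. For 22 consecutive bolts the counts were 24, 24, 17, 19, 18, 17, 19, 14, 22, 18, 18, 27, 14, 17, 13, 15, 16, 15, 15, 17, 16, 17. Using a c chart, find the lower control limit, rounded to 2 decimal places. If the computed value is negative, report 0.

5.15

c̄ = (24 + 24 + 17 + 19 + 18 + 17 + 19 + 14 + 22 + 18 + 18 + 27 + 14 + 17 + 13 + 15 + 16 + 15 + 15 + 17 + 16 + 17) / 22 = 392 / 22 = 17.8182
LCL = c̄ − 3√c̄ = 17.8182 − 3 × 4.2212 = 5.1547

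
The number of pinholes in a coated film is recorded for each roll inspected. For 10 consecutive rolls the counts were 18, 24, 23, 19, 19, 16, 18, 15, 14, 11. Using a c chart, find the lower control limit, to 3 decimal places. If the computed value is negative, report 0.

5.079

c̄ = (18 + 24 + 23 + 19 + 19 + 16 + 18 + 15 + 14 + 11) / 10 = 177 / 10 = 17.7000
LCL = c̄ − 3√c̄ = 17.7000 − 3 × 4.2071 = 5.0786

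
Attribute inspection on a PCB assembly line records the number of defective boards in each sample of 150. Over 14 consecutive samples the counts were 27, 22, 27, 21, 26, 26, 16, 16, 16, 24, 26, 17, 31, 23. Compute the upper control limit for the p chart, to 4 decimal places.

0.2392

p̄ = Σdᵢ / (k·n) = 318 / (14 × 150) = 0.15143
UCL = p̄ + 3·√(p̄(1−p̄)/n) = 0.15143 + 3 × √(0.15143×0.84857/150) = 0.15143 + 3 × 0.02927 = 0.23923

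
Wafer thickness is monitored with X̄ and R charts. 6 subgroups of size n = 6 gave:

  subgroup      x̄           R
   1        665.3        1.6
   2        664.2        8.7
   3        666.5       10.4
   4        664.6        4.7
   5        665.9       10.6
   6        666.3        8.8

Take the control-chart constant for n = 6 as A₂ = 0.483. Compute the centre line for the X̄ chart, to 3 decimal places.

X̄̄ = (665.3 + 664.2 + 666.5 + 664.6 + 665.9 + 666.3) / 6 = 3992.8000 / 6 = 665.4667
CL = X̄̄ = 665.4667

665.467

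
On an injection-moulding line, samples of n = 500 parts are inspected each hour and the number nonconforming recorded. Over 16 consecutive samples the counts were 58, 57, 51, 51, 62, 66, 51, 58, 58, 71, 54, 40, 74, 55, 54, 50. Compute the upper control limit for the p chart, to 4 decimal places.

p̄ = Σdᵢ / (k·n) = 910 / (16 × 500) = 0.11375
UCL = p̄ + 3·√(p̄(1−p̄)/n) = 0.11375 + 3 × √(0.11375×0.88625/500) = 0.11375 + 3 × 0.01420 = 0.15635

0.1563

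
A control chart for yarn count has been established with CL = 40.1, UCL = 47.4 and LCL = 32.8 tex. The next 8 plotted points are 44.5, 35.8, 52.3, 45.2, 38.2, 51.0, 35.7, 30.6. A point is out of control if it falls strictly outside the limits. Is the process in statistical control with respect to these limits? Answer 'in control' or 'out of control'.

Compare each point to [32.8, 47.4]: sample 3 = 52.3 > UCL; sample 6 = 51.0 > UCL; sample 8 = 30.6 < LCL.

out of control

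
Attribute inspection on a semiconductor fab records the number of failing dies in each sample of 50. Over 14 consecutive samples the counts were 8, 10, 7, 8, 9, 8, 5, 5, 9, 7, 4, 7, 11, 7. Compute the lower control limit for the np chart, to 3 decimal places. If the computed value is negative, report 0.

p̄ = Σdᵢ / (k·n) = 105 / (14 × 50) = 0.15000
LCL = np̄ − 3·√(np̄(1−p̄)) = 7.5000 − 3 × 2.5249 = -0.0746 → 0 (negative, so LCL = 0)

0.000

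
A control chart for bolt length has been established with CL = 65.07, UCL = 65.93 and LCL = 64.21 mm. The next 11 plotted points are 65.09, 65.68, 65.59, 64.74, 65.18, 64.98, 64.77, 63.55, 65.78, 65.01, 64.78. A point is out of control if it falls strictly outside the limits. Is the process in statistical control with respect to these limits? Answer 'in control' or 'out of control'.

out of control

Compare each point to [64.21, 65.93]: sample 8 = 63.55 < LCL.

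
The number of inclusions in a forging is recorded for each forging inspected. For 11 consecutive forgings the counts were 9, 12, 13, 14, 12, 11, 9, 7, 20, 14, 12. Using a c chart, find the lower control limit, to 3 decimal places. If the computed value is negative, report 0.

1.659

c̄ = (9 + 12 + 13 + 14 + 12 + 11 + 9 + 7 + 20 + 14 + 12) / 11 = 133 / 11 = 12.0909
LCL = c̄ − 3√c̄ = 12.0909 − 3 × 3.4772 = 1.6593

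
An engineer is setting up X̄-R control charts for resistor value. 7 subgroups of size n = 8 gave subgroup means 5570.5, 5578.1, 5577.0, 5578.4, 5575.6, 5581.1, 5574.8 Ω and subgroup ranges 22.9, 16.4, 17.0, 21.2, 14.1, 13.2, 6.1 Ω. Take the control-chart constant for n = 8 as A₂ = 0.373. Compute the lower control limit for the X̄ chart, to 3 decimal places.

5570.591

X̄̄ = (5570.5 + 5578.1 + 5577.0 + 5578.4 + 5575.6 + 5581.1 + 5574.8) / 7 = 39035.5000 / 7 = 5576.5000
R̄ = (22.9 + 16.4 + 17.0 + 21.2 + 14.1 + 13.2 + 6.1) / 7 = 110.9000 / 7 = 15.8429
LCL = X̄̄ − A₂·R̄ = 5576.5000 − 0.373 × 15.8429 = 5570.5906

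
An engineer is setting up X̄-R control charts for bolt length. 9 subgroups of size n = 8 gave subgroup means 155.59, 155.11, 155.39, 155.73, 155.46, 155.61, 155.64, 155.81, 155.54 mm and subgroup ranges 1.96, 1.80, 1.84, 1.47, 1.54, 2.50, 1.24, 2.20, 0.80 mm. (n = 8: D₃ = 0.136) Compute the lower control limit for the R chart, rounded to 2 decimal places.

R̄ = (1.96 + 1.80 + 1.84 + 1.47 + 1.54 + 2.50 + 1.24 + 2.20 + 0.80) / 9 = 15.3500 / 9 = 1.7056
LCL_R = D₃·R̄ = 0.136 × 1.7056 = 0.2320

0.23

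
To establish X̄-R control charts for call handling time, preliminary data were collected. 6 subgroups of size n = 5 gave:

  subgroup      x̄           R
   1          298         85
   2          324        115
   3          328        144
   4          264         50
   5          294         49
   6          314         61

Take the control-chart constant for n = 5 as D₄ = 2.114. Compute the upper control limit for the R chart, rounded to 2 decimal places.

R̄ = (85 + 115 + 144 + 50 + 49 + 61) / 6 = 504.0000 / 6 = 84.0000
UCL_R = D₄·R̄ = 2.114 × 84.0000 = 177.5760

177.58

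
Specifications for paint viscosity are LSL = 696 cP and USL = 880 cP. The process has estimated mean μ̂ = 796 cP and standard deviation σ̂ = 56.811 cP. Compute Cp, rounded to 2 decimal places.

Cp = (USL − LSL) / (6σ̂) = (880 − 696) / (6 × 56.811) = 184.0000 / 340.8660 = 0.5398

0.54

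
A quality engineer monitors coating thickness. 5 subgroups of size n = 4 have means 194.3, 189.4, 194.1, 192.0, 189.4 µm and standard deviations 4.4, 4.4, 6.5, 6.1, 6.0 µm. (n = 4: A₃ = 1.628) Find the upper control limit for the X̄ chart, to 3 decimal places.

200.761

X̄̄ = (194.3 + 189.4 + 194.1 + 192.0 + 189.4) / 5 = 191.8400
s̄ = (4.4 + 4.4 + 6.5 + 6.1 + 6.0) / 5 = 5.4800
UCL = X̄̄ + A₃·s̄ = 191.8400 + 1.628 × 5.4800 = 200.7614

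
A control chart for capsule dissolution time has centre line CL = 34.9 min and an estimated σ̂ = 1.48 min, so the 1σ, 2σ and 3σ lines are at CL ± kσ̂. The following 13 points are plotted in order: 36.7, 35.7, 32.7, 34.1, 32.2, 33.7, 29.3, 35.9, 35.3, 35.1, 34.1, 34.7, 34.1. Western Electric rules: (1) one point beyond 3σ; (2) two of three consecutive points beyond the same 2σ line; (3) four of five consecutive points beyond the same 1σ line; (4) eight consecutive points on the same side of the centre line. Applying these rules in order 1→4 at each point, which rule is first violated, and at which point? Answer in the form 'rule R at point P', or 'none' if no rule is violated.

Zone of each point (C = within 1σ̂, B = 1σ̂–2σ̂, A = 2σ̂–3σ̂, * = beyond 3σ̂; sign = side of CL): 1:+B, 2:+C, 3:-B, 4:-C, 5:-B, 6:-C, 7:-*, 8:+C, 9:+C, 10:+C, 11:-C, 12:-C, 13:-C
Rule 1 (one point beyond the 3σ limits) is satisfied at point 7.

rule 1 at point 7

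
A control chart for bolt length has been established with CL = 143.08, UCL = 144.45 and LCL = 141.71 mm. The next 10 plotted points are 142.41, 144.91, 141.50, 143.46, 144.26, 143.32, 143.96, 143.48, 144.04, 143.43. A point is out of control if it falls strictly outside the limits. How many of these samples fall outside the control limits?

Compare each point to [141.71, 144.45]: sample 2 = 144.91 > UCL; sample 3 = 141.50 < LCL.

2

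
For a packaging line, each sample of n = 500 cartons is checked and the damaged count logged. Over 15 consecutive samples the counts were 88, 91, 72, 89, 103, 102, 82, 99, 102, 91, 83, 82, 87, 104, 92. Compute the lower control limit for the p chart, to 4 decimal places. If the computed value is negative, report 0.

p̄ = Σdᵢ / (k·n) = 1367 / (15 × 500) = 0.18227
LCL = p̄ − 3·√(p̄(1−p̄)/n) = 0.18227 − 3 × 0.01727 = 0.13047

0.1305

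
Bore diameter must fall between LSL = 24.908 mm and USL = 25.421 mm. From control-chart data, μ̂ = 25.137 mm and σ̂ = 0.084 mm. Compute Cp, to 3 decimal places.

Cp = (USL − LSL) / (6σ̂) = (25.421 − 24.908) / (6 × 0.084) = 0.5130 / 0.5040 = 1.0179

1.018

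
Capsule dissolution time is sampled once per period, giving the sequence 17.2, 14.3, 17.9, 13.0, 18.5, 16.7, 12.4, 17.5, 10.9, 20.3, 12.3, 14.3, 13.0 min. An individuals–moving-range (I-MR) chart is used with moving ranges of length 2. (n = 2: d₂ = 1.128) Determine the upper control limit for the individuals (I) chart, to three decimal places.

27.532

X̄ = (17.2 + 14.3 + 17.9 + 13.0 + 18.5 + 16.7 + 12.4 + 17.5 + 10.9 + 20.3 + 12.3 + 14.3 + 13.0) / 13 = 15.2538
Moving ranges: 2.9, 3.6, 4.9, 5.5, 1.8, 4.3, 5.1, 6.6, 9.4, 8.0, 2.0, 1.3; M̄R̄ = 55.4000 / 12 = 4.6167
UCL = X̄ + 3·M̄R̄/d₂ = 15.2538 + 3 × 4.6167 / 1.128 = 27.5322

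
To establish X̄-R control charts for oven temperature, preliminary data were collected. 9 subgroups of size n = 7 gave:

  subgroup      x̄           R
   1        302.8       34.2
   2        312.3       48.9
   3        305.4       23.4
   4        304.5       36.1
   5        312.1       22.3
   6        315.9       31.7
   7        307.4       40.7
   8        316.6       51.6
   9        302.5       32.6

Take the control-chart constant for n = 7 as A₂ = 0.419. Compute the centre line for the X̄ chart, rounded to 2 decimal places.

308.83

X̄̄ = (302.8 + 312.3 + 305.4 + 304.5 + 312.1 + 315.9 + 307.4 + 316.6 + 302.5) / 9 = 2779.5000 / 9 = 308.8333
CL = X̄̄ = 308.8333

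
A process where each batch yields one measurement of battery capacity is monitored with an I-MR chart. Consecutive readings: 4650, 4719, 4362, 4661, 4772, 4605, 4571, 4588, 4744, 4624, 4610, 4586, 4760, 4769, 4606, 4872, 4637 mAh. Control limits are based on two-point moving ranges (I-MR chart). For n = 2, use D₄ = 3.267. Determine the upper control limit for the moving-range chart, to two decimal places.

452.28

Moving ranges: 69, 357, 299, 111, 167, 34, 17, 156, 120, 14, 24, 174, 9, 163, 266, 235; M̄R̄ = 2215.0000 / 16 = 138.4375
UCL_MR = D₄·M̄R̄ = 3.267 × 138.4375 = 452.2753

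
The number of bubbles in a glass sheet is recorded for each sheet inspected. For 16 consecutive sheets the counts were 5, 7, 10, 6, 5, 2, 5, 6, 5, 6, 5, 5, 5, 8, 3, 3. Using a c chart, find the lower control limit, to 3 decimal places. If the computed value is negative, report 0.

c̄ = (5 + 7 + 10 + 6 + 5 + 2 + 5 + 6 + 5 + 6 + 5 + 5 + 5 + 8 + 3 + 3) / 16 = 86 / 16 = 5.3750
LCL = c̄ − 3√c̄ = 5.3750 − 3 × 2.3184 = -1.5802 → 0 (cannot be negative)

0.000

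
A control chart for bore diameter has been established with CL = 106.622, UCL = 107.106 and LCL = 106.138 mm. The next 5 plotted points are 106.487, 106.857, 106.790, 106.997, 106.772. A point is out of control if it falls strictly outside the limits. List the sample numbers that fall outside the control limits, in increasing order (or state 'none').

none

All 5 points lie within [106.138, 107.106].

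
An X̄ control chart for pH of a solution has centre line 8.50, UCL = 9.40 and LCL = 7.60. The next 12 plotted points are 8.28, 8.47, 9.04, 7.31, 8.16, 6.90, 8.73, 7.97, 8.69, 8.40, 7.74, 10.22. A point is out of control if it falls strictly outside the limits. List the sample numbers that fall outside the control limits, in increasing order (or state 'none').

Compare each point to [7.60, 9.40]: sample 4 = 7.31 < LCL; sample 6 = 6.90 < LCL; sample 12 = 10.22 > UCL.

4, 6, 12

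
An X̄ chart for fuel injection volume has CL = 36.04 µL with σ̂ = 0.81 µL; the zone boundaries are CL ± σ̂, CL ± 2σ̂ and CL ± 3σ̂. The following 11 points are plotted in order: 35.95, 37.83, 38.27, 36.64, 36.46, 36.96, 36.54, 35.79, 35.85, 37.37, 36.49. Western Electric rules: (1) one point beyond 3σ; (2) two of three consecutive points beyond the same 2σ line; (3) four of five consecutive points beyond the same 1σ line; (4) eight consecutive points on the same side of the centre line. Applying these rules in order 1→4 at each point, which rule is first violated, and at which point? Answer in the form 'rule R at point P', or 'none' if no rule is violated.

rule 2 at point 3

Zone of each point (C = within 1σ̂, B = 1σ̂–2σ̂, A = 2σ̂–3σ̂, * = beyond 3σ̂; sign = side of CL): 1:-C, 2:+A, 3:+A, 4:+C, 5:+C, 6:+B, 7:+C, 8:-C, 9:-C, 10:+B, 11:+C
Rule 2 (two of three consecutive points beyond the same 2σ limit) is satisfied at point 3.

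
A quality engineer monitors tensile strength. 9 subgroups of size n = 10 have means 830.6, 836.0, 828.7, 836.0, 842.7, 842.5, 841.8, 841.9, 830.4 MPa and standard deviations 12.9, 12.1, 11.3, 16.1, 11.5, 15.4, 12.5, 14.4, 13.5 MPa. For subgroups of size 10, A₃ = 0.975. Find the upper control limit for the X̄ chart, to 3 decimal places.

X̄̄ = (830.6 + 836.0 + 828.7 + 836.0 + 842.7 + 842.5 + 841.8 + 841.9 + 830.4) / 9 = 836.7333
s̄ = (12.9 + 12.1 + 11.3 + 16.1 + 11.5 + 15.4 + 12.5 + 14.4 + 13.5) / 9 = 13.3000
UCL = X̄̄ + A₃·s̄ = 836.7333 + 0.975 × 13.3000 = 849.7008

849.701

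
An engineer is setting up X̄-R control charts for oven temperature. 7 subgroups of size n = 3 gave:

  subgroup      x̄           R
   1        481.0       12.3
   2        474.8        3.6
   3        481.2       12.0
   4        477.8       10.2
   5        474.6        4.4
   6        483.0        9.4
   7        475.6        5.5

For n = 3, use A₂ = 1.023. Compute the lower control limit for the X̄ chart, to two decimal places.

469.90

X̄̄ = (481.0 + 474.8 + 481.2 + 477.8 + 474.6 + 483.0 + 475.6) / 7 = 3348.0000 / 7 = 478.2857
R̄ = (12.3 + 3.6 + 12.0 + 10.2 + 4.4 + 9.4 + 5.5) / 7 = 57.4000 / 7 = 8.2000
LCL = X̄̄ − A₂·R̄ = 478.2857 − 1.023 × 8.2000 = 469.8971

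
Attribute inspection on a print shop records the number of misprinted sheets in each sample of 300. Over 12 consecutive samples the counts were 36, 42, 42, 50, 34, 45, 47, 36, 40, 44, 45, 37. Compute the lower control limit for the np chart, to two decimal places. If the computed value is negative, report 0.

23.56

p̄ = Σdᵢ / (k·n) = 498 / (12 × 300) = 0.13833
LCL = np̄ − 3·√(np̄(1−p̄)) = 41.5000 − 3 × 5.9799 = 23.5603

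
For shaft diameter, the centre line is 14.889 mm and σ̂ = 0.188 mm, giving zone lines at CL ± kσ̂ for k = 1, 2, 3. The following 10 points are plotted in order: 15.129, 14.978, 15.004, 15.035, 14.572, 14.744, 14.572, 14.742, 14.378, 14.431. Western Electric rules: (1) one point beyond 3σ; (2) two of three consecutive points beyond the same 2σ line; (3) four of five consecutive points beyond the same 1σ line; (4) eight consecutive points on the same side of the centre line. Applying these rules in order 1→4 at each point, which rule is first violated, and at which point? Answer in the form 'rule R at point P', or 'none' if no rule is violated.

Zone of each point (C = within 1σ̂, B = 1σ̂–2σ̂, A = 2σ̂–3σ̂, * = beyond 3σ̂; sign = side of CL): 1:+B, 2:+C, 3:+C, 4:+C, 5:-B, 6:-C, 7:-B, 8:-C, 9:-A, 10:-A
Rule 2 (two of three consecutive points beyond the same 2σ limit) is satisfied at point 10.

rule 2 at point 10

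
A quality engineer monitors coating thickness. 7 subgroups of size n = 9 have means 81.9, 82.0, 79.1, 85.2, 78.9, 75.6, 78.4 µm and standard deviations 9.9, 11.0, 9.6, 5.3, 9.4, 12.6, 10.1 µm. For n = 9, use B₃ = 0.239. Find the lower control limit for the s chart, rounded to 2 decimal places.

2.32

s̄ = (9.9 + 11.0 + 9.6 + 5.3 + 9.4 + 12.6 + 10.1) / 7 = 9.7000
LCL_s = B₃·s̄ = 0.239 × 9.7000 = 2.3183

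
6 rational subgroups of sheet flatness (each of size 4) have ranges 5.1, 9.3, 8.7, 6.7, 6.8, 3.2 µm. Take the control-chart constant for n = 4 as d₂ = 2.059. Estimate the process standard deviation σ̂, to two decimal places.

R̄ = (5.1 + 9.3 + 8.7 + 6.7 + 6.8 + 3.2) / 6 = 6.6333
σ̂ = R̄ / d₂ = 6.6333 / 2.059 = 3.2216

3.22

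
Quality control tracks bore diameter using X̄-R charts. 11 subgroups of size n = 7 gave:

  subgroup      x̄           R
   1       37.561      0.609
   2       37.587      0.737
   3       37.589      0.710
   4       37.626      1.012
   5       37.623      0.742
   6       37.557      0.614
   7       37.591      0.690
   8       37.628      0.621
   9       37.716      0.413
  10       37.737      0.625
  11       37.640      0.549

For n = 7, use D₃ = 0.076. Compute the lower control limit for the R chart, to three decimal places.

R̄ = (0.609 + 0.737 + 0.710 + 1.012 + 0.742 + 0.614 + 0.690 + 0.621 + 0.413 + 0.625 + 0.549) / 11 = 7.3220 / 11 = 0.6656
LCL_R = D₃·R̄ = 0.076 × 0.6656 = 0.0506

0.051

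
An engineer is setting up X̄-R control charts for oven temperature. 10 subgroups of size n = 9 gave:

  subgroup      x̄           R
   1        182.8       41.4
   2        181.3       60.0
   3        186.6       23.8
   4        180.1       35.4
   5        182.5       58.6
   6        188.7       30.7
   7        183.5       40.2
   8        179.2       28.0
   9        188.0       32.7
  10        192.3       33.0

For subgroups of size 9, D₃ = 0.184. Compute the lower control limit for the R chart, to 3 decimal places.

7.062

R̄ = (41.4 + 60.0 + 23.8 + 35.4 + 58.6 + 30.7 + 40.2 + 28.0 + 32.7 + 33.0) / 10 = 383.8000 / 10 = 38.3800
LCL_R = D₃·R̄ = 0.184 × 38.3800 = 7.0619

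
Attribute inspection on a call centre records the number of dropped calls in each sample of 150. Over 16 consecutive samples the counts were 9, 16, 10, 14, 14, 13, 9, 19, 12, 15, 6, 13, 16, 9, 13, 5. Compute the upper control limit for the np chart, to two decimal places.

p̄ = Σdᵢ / (k·n) = 193 / (16 × 150) = 0.08042
UCL = np̄ + 3·√(np̄(1−p̄)) = 12.0625 + 3 × √(12.0625×0.91958) = 12.0625 + 3 × 3.3305 = 22.0541

22.05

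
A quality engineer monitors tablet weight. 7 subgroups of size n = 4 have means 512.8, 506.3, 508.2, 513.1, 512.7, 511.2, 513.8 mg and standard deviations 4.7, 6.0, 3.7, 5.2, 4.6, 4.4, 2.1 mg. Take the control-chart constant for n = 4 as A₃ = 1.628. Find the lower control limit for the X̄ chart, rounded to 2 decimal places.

X̄̄ = (512.8 + 506.3 + 508.2 + 513.1 + 512.7 + 511.2 + 513.8) / 7 = 511.1571
s̄ = (4.7 + 6.0 + 3.7 + 5.2 + 4.6 + 4.4 + 2.1) / 7 = 4.3857
LCL = X̄̄ − A₃·s̄ = 511.1571 − 1.628 × 4.3857 = 504.0172

504.02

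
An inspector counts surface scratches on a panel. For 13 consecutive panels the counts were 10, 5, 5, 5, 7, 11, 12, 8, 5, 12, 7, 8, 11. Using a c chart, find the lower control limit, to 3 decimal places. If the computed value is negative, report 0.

0.000

c̄ = (10 + 5 + 5 + 5 + 7 + 11 + 12 + 8 + 5 + 12 + 7 + 8 + 11) / 13 = 106 / 13 = 8.1538
LCL = c̄ − 3√c̄ = 8.1538 − 3 × 2.8555 = -0.4126 → 0 (cannot be negative)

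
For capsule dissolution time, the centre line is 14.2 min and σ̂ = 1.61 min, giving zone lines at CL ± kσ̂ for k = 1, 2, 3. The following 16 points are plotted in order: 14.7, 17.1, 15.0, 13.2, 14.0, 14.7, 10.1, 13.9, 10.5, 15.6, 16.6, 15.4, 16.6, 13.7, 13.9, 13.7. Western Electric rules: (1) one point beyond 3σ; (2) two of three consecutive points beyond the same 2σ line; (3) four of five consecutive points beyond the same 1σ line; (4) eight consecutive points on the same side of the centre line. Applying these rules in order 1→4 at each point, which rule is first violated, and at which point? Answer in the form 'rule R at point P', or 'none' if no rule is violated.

rule 2 at point 9

Zone of each point (C = within 1σ̂, B = 1σ̂–2σ̂, A = 2σ̂–3σ̂, * = beyond 3σ̂; sign = side of CL): 1:+C, 2:+B, 3:+C, 4:-C, 5:-C, 6:+C, 7:-A, 8:-C, 9:-A, 10:+C, 11:+B, 12:+C, 13:+B, 14:-C, 15:-C, 16:-C
Rule 2 (two of three consecutive points beyond the same 2σ limit) is satisfied at point 9.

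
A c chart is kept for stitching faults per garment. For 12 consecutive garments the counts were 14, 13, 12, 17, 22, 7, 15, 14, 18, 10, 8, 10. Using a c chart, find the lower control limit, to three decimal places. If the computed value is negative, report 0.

c̄ = (14 + 13 + 12 + 17 + 22 + 7 + 15 + 14 + 18 + 10 + 8 + 10) / 12 = 160 / 12 = 13.3333
LCL = c̄ − 3√c̄ = 13.3333 − 3 × 3.6515 = 2.3789

2.379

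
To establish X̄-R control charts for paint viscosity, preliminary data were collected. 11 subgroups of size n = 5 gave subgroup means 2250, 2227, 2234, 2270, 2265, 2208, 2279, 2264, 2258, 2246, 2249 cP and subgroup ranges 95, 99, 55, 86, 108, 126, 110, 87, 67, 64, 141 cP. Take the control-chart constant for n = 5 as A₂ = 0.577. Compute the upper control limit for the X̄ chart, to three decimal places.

2304.448

X̄̄ = (2250 + 2227 + 2234 + 2270 + 2265 + 2208 + 2279 + 2264 + 2258 + 2246 + 2249) / 11 = 24750.0000 / 11 = 2250.0000
R̄ = (95 + 99 + 55 + 86 + 108 + 126 + 110 + 87 + 67 + 64 + 141) / 11 = 1038.0000 / 11 = 94.3636
UCL = X̄̄ + A₂·R̄ = 2250.0000 + 0.577 × 94.3636 = 2304.4478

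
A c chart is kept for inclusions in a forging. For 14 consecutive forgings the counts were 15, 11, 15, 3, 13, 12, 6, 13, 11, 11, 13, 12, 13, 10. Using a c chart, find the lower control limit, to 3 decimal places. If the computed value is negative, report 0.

1.207

c̄ = (15 + 11 + 15 + 3 + 13 + 12 + 6 + 13 + 11 + 11 + 13 + 12 + 13 + 10) / 14 = 158 / 14 = 11.2857
LCL = c̄ − 3√c̄ = 11.2857 − 3 × 3.3594 = 1.2074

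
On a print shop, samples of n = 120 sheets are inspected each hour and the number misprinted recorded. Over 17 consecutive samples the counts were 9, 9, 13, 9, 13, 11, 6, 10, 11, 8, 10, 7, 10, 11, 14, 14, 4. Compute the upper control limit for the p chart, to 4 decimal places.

0.1583

p̄ = Σdᵢ / (k·n) = 169 / (17 × 120) = 0.08284
UCL = p̄ + 3·√(p̄(1−p̄)/n) = 0.08284 + 3 × √(0.08284×0.91716/120) = 0.08284 + 3 × 0.02516 = 0.15833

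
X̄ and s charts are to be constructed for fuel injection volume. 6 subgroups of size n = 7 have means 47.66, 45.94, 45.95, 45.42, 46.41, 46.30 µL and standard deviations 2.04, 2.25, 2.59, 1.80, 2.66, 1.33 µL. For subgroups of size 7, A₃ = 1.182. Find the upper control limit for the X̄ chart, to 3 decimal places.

X̄̄ = (47.66 + 45.94 + 45.95 + 45.42 + 46.41 + 46.30) / 6 = 46.2800
s̄ = (2.04 + 2.25 + 2.59 + 1.80 + 2.66 + 1.33) / 6 = 2.1117
UCL = X̄̄ + A₃·s̄ = 46.2800 + 1.182 × 2.1117 = 48.7760

48.776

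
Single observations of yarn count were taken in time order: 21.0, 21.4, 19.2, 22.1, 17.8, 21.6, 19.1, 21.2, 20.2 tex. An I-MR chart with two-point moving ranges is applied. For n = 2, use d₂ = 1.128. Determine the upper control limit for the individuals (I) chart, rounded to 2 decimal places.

X̄ = (21.0 + 21.4 + 19.2 + 22.1 + 17.8 + 21.6 + 19.1 + 21.2 + 20.2) / 9 = 20.4000
Moving ranges: 0.4, 2.2, 2.9, 4.3, 3.8, 2.5, 2.1, 1.0; M̄R̄ = 19.2000 / 8 = 2.4000
UCL = X̄ + 3·M̄R̄/d₂ = 20.4000 + 3 × 2.4000 / 1.128 = 26.7830

26.78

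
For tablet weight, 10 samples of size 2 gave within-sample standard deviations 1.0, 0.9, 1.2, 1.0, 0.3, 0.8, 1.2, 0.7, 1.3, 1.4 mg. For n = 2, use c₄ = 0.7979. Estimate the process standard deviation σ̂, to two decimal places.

1.23

s̄ = (1.0 + 0.9 + 1.2 + 1.0 + 0.3 + 0.8 + 1.2 + 0.7 + 1.3 + 1.4) / 10 = 0.9800
σ̂ = s̄ / c₄ = 0.9800 / 0.7979 = 1.2282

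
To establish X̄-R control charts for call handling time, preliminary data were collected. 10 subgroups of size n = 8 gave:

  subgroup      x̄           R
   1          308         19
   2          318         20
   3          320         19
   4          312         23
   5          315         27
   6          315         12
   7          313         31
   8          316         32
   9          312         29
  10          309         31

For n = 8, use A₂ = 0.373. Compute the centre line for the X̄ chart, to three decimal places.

313.800

X̄̄ = (308 + 318 + 320 + 312 + 315 + 315 + 313 + 316 + 312 + 309) / 10 = 3138.0000 / 10 = 313.8000
CL = X̄̄ = 313.8000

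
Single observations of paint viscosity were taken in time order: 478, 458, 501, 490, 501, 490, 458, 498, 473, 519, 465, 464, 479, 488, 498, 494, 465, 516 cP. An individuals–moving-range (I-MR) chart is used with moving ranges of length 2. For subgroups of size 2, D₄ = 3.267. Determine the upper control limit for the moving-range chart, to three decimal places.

79.177

Moving ranges: 20, 43, 11, 11, 11, 32, 40, 25, 46, 54, 1, 15, 9, 10, 4, 29, 51; M̄R̄ = 412.0000 / 17 = 24.2353
UCL_MR = D₄·M̄R̄ = 3.267 × 24.2353 = 79.1767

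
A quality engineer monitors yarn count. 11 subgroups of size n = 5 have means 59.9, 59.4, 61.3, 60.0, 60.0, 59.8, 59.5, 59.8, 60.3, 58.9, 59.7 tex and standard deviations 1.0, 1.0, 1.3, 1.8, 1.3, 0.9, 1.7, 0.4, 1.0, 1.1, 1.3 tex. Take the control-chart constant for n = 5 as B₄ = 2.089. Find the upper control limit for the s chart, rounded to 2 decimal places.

s̄ = (1.0 + 1.0 + 1.3 + 1.8 + 1.3 + 0.9 + 1.7 + 0.4 + 1.0 + 1.1 + 1.3) / 11 = 1.1636
UCL_s = B₄·s̄ = 2.089 × 1.1636 = 2.4308

2.43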